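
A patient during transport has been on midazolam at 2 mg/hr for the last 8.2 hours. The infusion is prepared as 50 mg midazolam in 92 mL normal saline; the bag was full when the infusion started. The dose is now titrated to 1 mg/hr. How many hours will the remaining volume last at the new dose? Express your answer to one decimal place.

33.6 hours

Initial rate:
Concentration = 50 mg ÷ 92 mL = 0.5434783 mg/mL
Rate = 2 mg/hr ÷ 0.5434783 mg/mL = 3.68 mL/hr
Volume infused so far = 3.68 mL/hr × 8.2 hr = 30.176 mL
Volume remaining = 92 − 30.176 = 61.824 mL
New rate:
Rate = 1 mg/hr ÷ 0.5434783 mg/mL = 1.84 mL/hr
Time remaining = 61.824 mL ÷ 1.84 mL/hr = 33.6 hr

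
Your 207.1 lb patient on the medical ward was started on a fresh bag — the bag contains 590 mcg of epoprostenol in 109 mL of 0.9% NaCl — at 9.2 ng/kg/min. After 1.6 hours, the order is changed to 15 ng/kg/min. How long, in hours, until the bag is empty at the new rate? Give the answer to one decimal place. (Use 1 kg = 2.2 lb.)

6.0 hours

Initial rate:
Weight = 207.1 lb ÷ 2.2 lb/kg = 94.13636 kg
Dose = 9.2 ng/kg/min × 94.13636 kg = 866.0545 ng/min
866.0545 ng/min × 60 min/hr = 51963.27 ng/hr
Concentration = 590 mcg ÷ 109 mL = 5.412844 mcg/mL = 5412.844 ng/mL
Rate = 51963.27 ng/hr ÷ 5412.844 ng/mL = 9.599994 mL/hr
Volume infused so far = 9.599994 mL/hr × 1.6 hr = 15.35999 mL
Volume remaining = 109 − 15.35999 = 93.64001 mL
New rate:
Dose = 15 ng/kg/min × 94.13636 kg = 1412.045 ng/min
1412.045 ng/min × 60 min/hr = 84722.73 ng/hr
Rate = 84722.73 ng/hr ÷ 5412.844 ng/mL = 15.65216 mL/hr
Time remaining = 93.64001 mL ÷ 15.65216 mL/hr = 5.98256 hr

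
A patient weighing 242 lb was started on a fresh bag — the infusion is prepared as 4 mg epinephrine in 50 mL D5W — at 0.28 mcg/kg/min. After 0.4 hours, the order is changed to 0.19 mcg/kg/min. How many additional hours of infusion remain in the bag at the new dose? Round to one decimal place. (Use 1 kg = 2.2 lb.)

2.6 hours

Initial rate:
Weight = 242 lb ÷ 2.2 lb/kg = 110 kg
Dose = 0.28 mcg/kg/min × 110 kg = 30.8 mcg/min
30.8 mcg/min × 60 min/hr = 1848 mcg/hr
Concentration = 4 mg ÷ 50 mL = 0.08 mg/mL = 80 mcg/mL
Rate = 1848 mcg/hr ÷ 80 mcg/mL = 23.1 mL/hr
Volume infused so far = 23.1 mL/hr × 0.4 hr = 9.24 mL
Volume remaining = 50 − 9.24 = 40.76 mL
New rate:
Dose = 0.19 mcg/kg/min × 110 kg = 20.9 mcg/min
20.9 mcg/min × 60 min/hr = 1254 mcg/hr
Rate = 1254 mcg/hr ÷ 80 mcg/mL = 15.675 mL/hr
Time remaining = 40.76 mL ÷ 15.675 mL/hr = 2.600319 hr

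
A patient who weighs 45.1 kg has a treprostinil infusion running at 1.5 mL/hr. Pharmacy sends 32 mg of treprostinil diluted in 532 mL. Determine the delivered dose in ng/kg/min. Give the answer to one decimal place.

33.3 ng/kg/min

Concentration = 32 mg ÷ 532 mL = 0.06015038 mg/mL = 60150.38 ng/mL
Drug rate = 1.5 mL/hr × 60150.38 ng/mL = 90225.56 ng/hr
90225.56 ng/hr ÷ 60 min/hr = 1503.759 ng/min
1503.759 ng/min ÷ 45.1 kg = 33.34278 ng/kg/min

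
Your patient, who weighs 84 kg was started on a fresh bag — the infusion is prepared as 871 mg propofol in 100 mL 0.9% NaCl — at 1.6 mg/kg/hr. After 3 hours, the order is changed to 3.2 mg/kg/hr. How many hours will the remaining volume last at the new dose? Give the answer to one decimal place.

1.7 hours

Initial rate:
Dose = 1.6 mg/kg/hr × 84 kg = 134.4 mg/hr
Concentration = 871 mg ÷ 100 mL = 8.71 mg/mL
Rate = 134.4 mg/hr ÷ 8.71 mg/mL = 15.43054 mL/hr
Volume infused so far = 15.43054 mL/hr × 3 hr = 46.29162 mL
Volume remaining = 100 − 46.29162 = 53.70838 mL
New rate:
Dose = 3.2 mg/kg/hr × 84 kg = 268.8 mg/hr
Rate = 268.8 mg/hr ÷ 8.71 mg/mL = 30.86108 mL/hr
Time remaining = 53.70838 mL ÷ 30.86108 mL/hr = 1.740327 hr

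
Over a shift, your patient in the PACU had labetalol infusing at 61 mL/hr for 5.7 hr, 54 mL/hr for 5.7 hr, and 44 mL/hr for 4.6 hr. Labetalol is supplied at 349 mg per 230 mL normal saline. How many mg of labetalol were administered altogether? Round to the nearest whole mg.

1302 mg

Concentration = 349 mg ÷ 230 mL = 1.517391 mg/mL
Stage 1: 61 mL/hr × 5.7 hr = 347.7 mL → 347.7 mL × 1.517391 mg/mL = 527.597 mg
Stage 2: 54 mL/hr × 5.7 hr = 307.8 mL → 307.8 mL × 1.517391 mg/mL = 467.053 mg
Stage 3: 44 mL/hr × 4.6 hr = 202.4 mL → 202.4 mL × 1.517391 mg/mL = 307.12 mg
Total = 527.597 + 467.053 + 307.12 = 1301.77 mg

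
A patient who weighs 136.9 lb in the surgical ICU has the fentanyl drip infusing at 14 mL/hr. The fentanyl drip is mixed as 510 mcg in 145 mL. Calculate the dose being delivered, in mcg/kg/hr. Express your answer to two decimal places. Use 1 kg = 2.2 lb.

0.79 mcg/kg/hr

Weight = 136.9 lb ÷ 2.2 lb/kg = 62.22727 kg
Concentration = 510 mcg ÷ 145 mL = 3.517241 mcg/mL
Drug rate = 14 mL/hr × 3.517241 mcg/mL = 49.24138 mcg/hr
49.24138 mcg/hr ÷ 62.22727 kg = 0.7913151 mcg/kg/hr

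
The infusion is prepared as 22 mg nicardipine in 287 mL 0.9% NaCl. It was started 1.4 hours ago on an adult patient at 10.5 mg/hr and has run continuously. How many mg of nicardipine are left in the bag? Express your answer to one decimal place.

7.3 mg

Concentration = 22 mg ÷ 287 mL = 0.07665505 mg/mL
Rate = 10.5 mg/hr ÷ 0.07665505 mg/mL = 136.9773 mL/hr
Volume infused = 136.9773 mL/hr × 1.4 hr = 191.7682 mL
Volume remaining = 287 − 191.7682 = 95.23182 mL
Drug remaining = 95.23182 mL × 0.07665505 mg/mL = 7.3 mg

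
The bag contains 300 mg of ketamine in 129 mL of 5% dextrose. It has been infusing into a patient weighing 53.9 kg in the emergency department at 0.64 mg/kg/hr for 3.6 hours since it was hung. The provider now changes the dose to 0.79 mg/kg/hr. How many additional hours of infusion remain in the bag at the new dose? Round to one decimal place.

Initial rate:
Dose = 0.64 mg/kg/hr × 53.9 kg = 34.496 mg/hr
Concentration = 300 mg ÷ 129 mL = 2.325581 mg/mL
Rate = 34.496 mg/hr ÷ 2.325581 mg/mL = 14.83328 mL/hr
Volume infused so far = 14.83328 mL/hr × 3.6 hr = 53.39981 mL
Volume remaining = 129 − 53.39981 = 75.60019 mL
New rate:
Dose = 0.79 mg/kg/hr × 53.9 kg = 42.581 mg/hr
Rate = 42.581 mg/hr ÷ 2.325581 mg/mL = 18.30983 mL/hr
Time remaining = 75.60019 mL ÷ 18.30983 mL/hr = 4.12894 hr

4.1 hours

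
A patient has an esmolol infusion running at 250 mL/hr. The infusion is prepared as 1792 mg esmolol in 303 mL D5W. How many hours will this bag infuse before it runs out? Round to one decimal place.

Duration = 303 mL ÷ 250 mL/hr = 1.212 hr

1.2 hours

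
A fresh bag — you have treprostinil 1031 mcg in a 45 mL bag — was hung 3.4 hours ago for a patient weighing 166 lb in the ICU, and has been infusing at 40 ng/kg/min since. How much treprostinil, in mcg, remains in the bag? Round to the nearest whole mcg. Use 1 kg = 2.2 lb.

415 mcg

Weight = 166 lb ÷ 2.2 lb/kg = 75.45455 kg
Dose = 40 ng/kg/min × 75.45455 kg = 3018.182 ng/min
3018.182 ng/min × 60 min/hr = 181090.9 ng/hr
Concentration = 1031 mcg ÷ 45 mL = 22.91111 mcg/mL = 22911.11 ng/mL
Rate = 181090.9 ng/hr ÷ 22911.11 ng/mL = 7.904065 mL/hr
Volume infused = 7.904065 mL/hr × 3.4 hr = 26.87382 mL
Volume remaining = 45 − 26.87382 = 18.12618 mL
Drug remaining = 18.12618 mL × 22911.11 ng/mL = 415290.9 ng = 415.2909 mcg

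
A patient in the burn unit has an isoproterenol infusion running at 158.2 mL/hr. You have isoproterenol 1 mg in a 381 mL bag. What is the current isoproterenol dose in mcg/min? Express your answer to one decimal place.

Concentration = 1 mg ÷ 381 mL = 0.002624672 mg/mL = 2.624672 mcg/mL
Drug rate = 158.2 mL/hr × 2.624672 mcg/mL = 415.2231 mcg/hr
415.2231 mcg/hr ÷ 60 min/hr = 6.920385 mcg/min

6.9 mcg/min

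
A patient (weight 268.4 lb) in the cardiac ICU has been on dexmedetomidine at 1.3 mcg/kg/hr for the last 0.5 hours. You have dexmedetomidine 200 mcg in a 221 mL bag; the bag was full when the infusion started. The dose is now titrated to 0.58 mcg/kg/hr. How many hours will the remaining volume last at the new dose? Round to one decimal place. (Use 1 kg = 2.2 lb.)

Initial rate:
Weight = 268.4 lb ÷ 2.2 lb/kg = 122 kg
Dose = 1.3 mcg/kg/hr × 122 kg = 158.6 mcg/hr
Concentration = 200 mcg ÷ 221 mL = 0.9049774 mcg/mL
Rate = 158.6 mcg/hr ÷ 0.9049774 mcg/mL = 175.253 mL/hr
Volume infused so far = 175.253 mL/hr × 0.5 hr = 87.6265 mL
Volume remaining = 221 − 87.6265 = 133.3735 mL
New rate:
Dose = 0.58 mcg/kg/hr × 122 kg = 70.76 mcg/hr
Rate = 70.76 mcg/hr ÷ 0.9049774 mcg/mL = 78.1898 mL/hr
Time remaining = 133.3735 mL ÷ 78.1898 mL/hr = 1.705766 hr

1.7 hours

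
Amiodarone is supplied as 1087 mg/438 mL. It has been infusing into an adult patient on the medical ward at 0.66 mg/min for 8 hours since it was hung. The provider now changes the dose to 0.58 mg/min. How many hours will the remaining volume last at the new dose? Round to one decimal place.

22.1 hours

Initial rate:
0.66 mg/min × 60 min/hr = 39.6 mg/hr
Concentration = 1087 mg ÷ 438 mL = 2.481735 mg/mL
Rate = 39.6 mg/hr ÷ 2.481735 mg/mL = 15.95658 mL/hr
Volume infused so far = 15.95658 mL/hr × 8 hr = 127.6526 mL
Volume remaining = 438 − 127.6526 = 310.3474 mL
New rate:
0.58 mg/min × 60 min/hr = 34.8 mg/hr
Rate = 34.8 mg/hr ÷ 2.481735 mg/mL = 14.02245 mL/hr
Time remaining = 310.3474 mL ÷ 14.02245 mL/hr = 22.13218 hr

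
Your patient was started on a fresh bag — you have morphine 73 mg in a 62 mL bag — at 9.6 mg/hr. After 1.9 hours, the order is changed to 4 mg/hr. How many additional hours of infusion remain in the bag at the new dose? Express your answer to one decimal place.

Initial rate:
Concentration = 73 mg ÷ 62 mL = 1.177419 mg/mL
Rate = 9.6 mg/hr ÷ 1.177419 mg/mL = 8.153425 mL/hr
Volume infused so far = 8.153425 mL/hr × 1.9 hr = 15.49151 mL
Volume remaining = 62 − 15.49151 = 46.50849 mL
New rate:
Rate = 4 mg/hr ÷ 1.177419 mg/mL = 3.39726 mL/hr
Time remaining = 46.50849 mL ÷ 3.39726 mL/hr = 13.69 hr

13.7 hours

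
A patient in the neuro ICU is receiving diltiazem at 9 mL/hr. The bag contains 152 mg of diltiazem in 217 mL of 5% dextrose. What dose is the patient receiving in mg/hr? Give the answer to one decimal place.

Concentration = 152 mg ÷ 217 mL = 0.7004608 mg/mL
Drug rate = 9 mL/hr × 0.7004608 mg/mL = 6.304147 mg/hr

6.3 mg/hr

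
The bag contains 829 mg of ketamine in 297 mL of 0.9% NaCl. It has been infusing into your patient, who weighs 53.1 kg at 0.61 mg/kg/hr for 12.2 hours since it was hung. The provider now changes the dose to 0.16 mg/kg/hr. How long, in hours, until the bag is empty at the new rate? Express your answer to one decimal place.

51.1 hours

Initial rate:
Dose = 0.61 mg/kg/hr × 53.1 kg = 32.391 mg/hr
Concentration = 829 mg ÷ 297 mL = 2.791246 mg/mL
Rate = 32.391 mg/hr ÷ 2.791246 mg/mL = 11.6045 mL/hr
Volume infused so far = 11.6045 mL/hr × 12.2 hr = 141.5748 mL
Volume remaining = 297 − 141.5748 = 155.4252 mL
New rate:
Dose = 0.16 mg/kg/hr × 53.1 kg = 8.496 mg/hr
Rate = 8.496 mg/hr ÷ 2.791246 mg/mL = 3.043802 mL/hr
Time remaining = 155.4252 mL ÷ 3.043802 mL/hr = 51.06283 hr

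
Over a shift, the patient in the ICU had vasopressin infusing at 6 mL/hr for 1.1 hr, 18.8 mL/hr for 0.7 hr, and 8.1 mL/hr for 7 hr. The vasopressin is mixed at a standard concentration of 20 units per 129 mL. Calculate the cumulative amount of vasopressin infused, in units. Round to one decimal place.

Concentration = 20 units ÷ 129 mL = 0.1550388 units/mL
Stage 1: 6 mL/hr × 1.1 hr = 6.6 mL → 6.6 mL × 0.1550388 units/mL = 1.023256 units
Stage 2: 18.8 mL/hr × 0.7 hr = 13.16 mL → 13.16 mL × 0.1550388 units/mL = 2.04031 units
Stage 3: 8.1 mL/hr × 7 hr = 56.7 mL → 56.7 mL × 0.1550388 units/mL = 8.790698 units
Total = 1.023256 + 2.04031 + 8.790698 = 11.85426 units

11.9 units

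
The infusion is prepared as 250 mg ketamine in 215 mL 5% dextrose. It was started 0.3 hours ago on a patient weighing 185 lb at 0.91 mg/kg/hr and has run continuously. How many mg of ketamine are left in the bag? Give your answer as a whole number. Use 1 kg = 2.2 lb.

Weight = 185 lb ÷ 2.2 lb/kg = 84.09091 kg
Dose = 0.91 mg/kg/hr × 84.09091 kg = 76.52273 mg/hr
Concentration = 250 mg ÷ 215 mL = 1.162791 mg/mL
Rate = 76.52273 mg/hr ÷ 1.162791 mg/mL = 65.80955 mL/hr
Volume infused = 65.80955 mL/hr × 0.3 hr = 19.74286 mL
Volume remaining = 215 − 19.74286 = 195.2571 mL
Drug remaining = 195.2571 mL × 1.162791 mg/mL = 227.0432 mg

227 mg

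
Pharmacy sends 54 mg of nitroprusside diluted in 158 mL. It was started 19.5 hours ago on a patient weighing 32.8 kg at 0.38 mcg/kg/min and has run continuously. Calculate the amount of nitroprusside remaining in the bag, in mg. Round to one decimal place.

39.4 mg

Dose = 0.38 mcg/kg/min × 32.8 kg = 12.464 mcg/min
12.464 mcg/min × 60 min/hr = 747.84 mcg/hr
Concentration = 54 mg ÷ 158 mL = 0.3417722 mg/mL = 341.7722 mcg/mL
Rate = 747.84 mcg/hr ÷ 341.7722 mcg/mL = 2.188124 mL/hr
Volume infused = 2.188124 mL/hr × 19.5 hr = 42.66843 mL
Volume remaining = 158 − 42.66843 = 115.3316 mL
Drug remaining = 115.3316 mL × 341.7722 mcg/mL = 39417.12 mcg = 39.41712 mg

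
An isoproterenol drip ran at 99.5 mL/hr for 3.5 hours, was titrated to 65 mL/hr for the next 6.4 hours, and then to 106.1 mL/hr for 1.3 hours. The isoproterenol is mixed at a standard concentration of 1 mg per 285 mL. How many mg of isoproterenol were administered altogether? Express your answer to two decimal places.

3.17 mg

Concentration = 1 mg ÷ 285 mL = 0.003508772 mg/mL
Stage 1: 99.5 mL/hr × 3.5 hr = 348.25 mL → 348.25 mL × 0.003508772 mg/mL = 1.22193 mg
Stage 2: 65 mL/hr × 6.4 hr = 416 mL → 416 mL × 0.003508772 mg/mL = 1.459649 mg
Stage 3: 106.1 mL/hr × 1.3 hr = 137.93 mL → 137.93 mL × 0.003508772 mg/mL = 0.4839649 mg
Total = 1.22193 + 1.459649 + 0.4839649 = 3.165544 mg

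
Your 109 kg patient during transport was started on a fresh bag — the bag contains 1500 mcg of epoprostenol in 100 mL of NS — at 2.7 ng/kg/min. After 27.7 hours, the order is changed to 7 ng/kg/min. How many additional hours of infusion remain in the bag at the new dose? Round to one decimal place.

Initial rate:
Dose = 2.7 ng/kg/min × 109 kg = 294.3 ng/min
294.3 ng/min × 60 min/hr = 17658 ng/hr
Concentration = 1500 mcg ÷ 100 mL = 15 mcg/mL = 15000 ng/mL
Rate = 17658 ng/hr ÷ 15000 ng/mL = 1.1772 mL/hr
Volume infused so far = 1.1772 mL/hr × 27.7 hr = 32.60844 mL
Volume remaining = 100 − 32.60844 = 67.39156 mL
New rate:
Dose = 7 ng/kg/min × 109 kg = 763 ng/min
763 ng/min × 60 min/hr = 45780 ng/hr
Rate = 45780 ng/hr ÷ 15000 ng/mL = 3.052 mL/hr
Time remaining = 67.39156 mL ÷ 3.052 mL/hr = 22.08111 hr

22.1 hours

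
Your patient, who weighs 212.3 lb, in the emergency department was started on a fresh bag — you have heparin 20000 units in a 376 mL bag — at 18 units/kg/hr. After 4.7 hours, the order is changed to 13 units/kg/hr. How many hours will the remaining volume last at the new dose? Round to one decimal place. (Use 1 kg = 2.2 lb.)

Initial rate:
Weight = 212.3 lb ÷ 2.2 lb/kg = 96.5 kg
Dose = 18 units/kg/hr × 96.5 kg = 1737 units/hr
Concentration = 20000 units ÷ 376 mL = 53.19149 units/mL
Rate = 1737 units/hr ÷ 53.19149 units/mL = 32.6556 mL/hr
Volume infused so far = 32.6556 mL/hr × 4.7 hr = 153.4813 mL
Volume remaining = 376 − 153.4813 = 222.5187 mL
New rate:
Dose = 13 units/kg/hr × 96.5 kg = 1254.5 units/hr
Rate = 1254.5 units/hr ÷ 53.19149 units/mL = 23.5846 mL/hr
Time remaining = 222.5187 mL ÷ 23.5846 mL/hr = 9.434914 hr

9.4 hours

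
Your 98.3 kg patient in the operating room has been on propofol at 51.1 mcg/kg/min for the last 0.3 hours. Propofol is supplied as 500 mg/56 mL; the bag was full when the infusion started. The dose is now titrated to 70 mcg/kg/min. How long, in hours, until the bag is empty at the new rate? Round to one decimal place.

Initial rate:
Dose = 51.1 mcg/kg/min × 98.3 kg = 5023.13 mcg/min
5023.13 mcg/min × 60 min/hr = 301387.8 mcg/hr
Concentration = 500 mg ÷ 56 mL = 8.928571 mg/mL = 8928.571 mcg/mL
Rate = 301387.8 mcg/hr ÷ 8928.571 mcg/mL = 33.75543 mL/hr
Volume infused so far = 33.75543 mL/hr × 0.3 hr = 10.12663 mL
Volume remaining = 56 − 10.12663 = 45.87337 mL
New rate:
Dose = 70 mcg/kg/min × 98.3 kg = 6881 mcg/min
6881 mcg/min × 60 min/hr = 412860 mcg/hr
Rate = 412860 mcg/hr ÷ 8928.571 mcg/mL = 46.24032 mL/hr
Time remaining = 45.87337 mL ÷ 46.24032 mL/hr = 0.9920643 hr

1.0 hours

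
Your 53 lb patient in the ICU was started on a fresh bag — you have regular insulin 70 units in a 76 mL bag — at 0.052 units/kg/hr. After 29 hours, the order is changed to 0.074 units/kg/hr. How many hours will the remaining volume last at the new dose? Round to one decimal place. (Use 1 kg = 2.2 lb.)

Initial rate:
Weight = 53 lb ÷ 2.2 lb/kg = 24.09091 kg
Dose = 0.052 units/kg/hr × 24.09091 kg = 1.252727 units/hr
Concentration = 70 units ÷ 76 mL = 0.9210526 units/mL
Rate = 1.252727 units/hr ÷ 0.9210526 units/mL = 1.360104 mL/hr
Volume infused so far = 1.360104 mL/hr × 29 hr = 39.44301 mL
Volume remaining = 76 − 39.44301 = 36.55699 mL
New rate:
Dose = 0.074 units/kg/hr × 24.09091 kg = 1.782727 units/hr
Rate = 1.782727 units/hr ÷ 0.9210526 units/mL = 1.935532 mL/hr
Time remaining = 36.55699 mL ÷ 1.935532 mL/hr = 18.8873 hr

18.9 hours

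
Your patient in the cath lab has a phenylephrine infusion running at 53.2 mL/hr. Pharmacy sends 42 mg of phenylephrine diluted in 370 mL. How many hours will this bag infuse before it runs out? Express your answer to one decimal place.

Duration = 370 mL ÷ 53.2 mL/hr = 6.954887 hr

7.0 hours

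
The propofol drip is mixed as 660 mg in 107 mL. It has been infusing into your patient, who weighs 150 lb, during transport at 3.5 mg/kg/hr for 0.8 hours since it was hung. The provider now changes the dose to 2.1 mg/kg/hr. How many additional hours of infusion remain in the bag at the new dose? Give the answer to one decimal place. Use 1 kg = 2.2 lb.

Initial rate:
Weight = 150 lb ÷ 2.2 lb/kg = 68.18182 kg
Dose = 3.5 mg/kg/hr × 68.18182 kg = 238.6364 mg/hr
Concentration = 660 mg ÷ 107 mL = 6.168224 mg/mL
Rate = 238.6364 mg/hr ÷ 6.168224 mg/mL = 38.68802 mL/hr
Volume infused so far = 38.68802 mL/hr × 0.8 hr = 30.95041 mL
Volume remaining = 107 − 30.95041 = 76.04959 mL
New rate:
Dose = 2.1 mg/kg/hr × 68.18182 kg = 143.1818 mg/hr
Rate = 143.1818 mg/hr ÷ 6.168224 mg/mL = 23.21281 mL/hr
Time remaining = 76.04959 mL ÷ 23.21281 mL/hr = 3.27619 hr

3.3 hours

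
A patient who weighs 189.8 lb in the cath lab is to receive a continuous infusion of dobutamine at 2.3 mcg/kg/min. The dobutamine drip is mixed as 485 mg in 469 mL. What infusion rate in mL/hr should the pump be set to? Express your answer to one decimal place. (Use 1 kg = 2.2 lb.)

11.5 mL/hr

Weight = 189.8 lb ÷ 2.2 lb/kg = 86.27273 kg
Dose = 2.3 mcg/kg/min × 86.27273 kg = 198.4273 mcg/min
198.4273 mcg/min × 60 min/hr = 11905.64 mcg/hr
Concentration = 485 mg ÷ 469 mL = 1.034115 mg/mL = 1034.115 mcg/mL
Rate = 11905.64 mcg/hr ÷ 1034.115 mcg/mL = 11.51287 mL/hr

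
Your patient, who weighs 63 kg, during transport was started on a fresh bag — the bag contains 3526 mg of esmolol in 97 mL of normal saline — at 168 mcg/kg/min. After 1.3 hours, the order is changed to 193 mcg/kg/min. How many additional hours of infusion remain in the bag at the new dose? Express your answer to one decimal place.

Initial rate:
Dose = 168 mcg/kg/min × 63 kg = 10584 mcg/min
10584 mcg/min × 60 min/hr = 635040 mcg/hr
Concentration = 3526 mg ÷ 97 mL = 36.35052 mg/mL = 36350.52 mcg/mL
Rate = 635040 mcg/hr ÷ 36350.52 mcg/mL = 17.4699 mL/hr
Volume infused so far = 17.4699 mL/hr × 1.3 hr = 22.71087 mL
Volume remaining = 97 − 22.71087 = 74.28913 mL
New rate:
Dose = 193 mcg/kg/min × 63 kg = 12159 mcg/min
12159 mcg/min × 60 min/hr = 729540 mcg/hr
Rate = 729540 mcg/hr ÷ 36350.52 mcg/mL = 20.06959 mL/hr
Time remaining = 74.28913 mL ÷ 20.06959 mL/hr = 3.701576 hr

3.7 hours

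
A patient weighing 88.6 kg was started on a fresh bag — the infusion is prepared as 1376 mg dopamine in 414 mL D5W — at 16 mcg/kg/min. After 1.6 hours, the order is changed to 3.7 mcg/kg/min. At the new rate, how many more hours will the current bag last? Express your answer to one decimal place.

Initial rate:
Dose = 16 mcg/kg/min × 88.6 kg = 1417.6 mcg/min
1417.6 mcg/min × 60 min/hr = 85056 mcg/hr
Concentration = 1376 mg ÷ 414 mL = 3.323671 mg/mL = 3323.671 mcg/mL
Rate = 85056 mcg/hr ÷ 3323.671 mcg/mL = 25.59098 mL/hr
Volume infused so far = 25.59098 mL/hr × 1.6 hr = 40.94556 mL
Volume remaining = 414 − 40.94556 = 373.0544 mL
New rate:
Dose = 3.7 mcg/kg/min × 88.6 kg = 327.82 mcg/min
327.82 mcg/min × 60 min/hr = 19669.2 mcg/hr
Rate = 19669.2 mcg/hr ÷ 3323.671 mcg/mL = 5.917913 mL/hr
Time remaining = 373.0544 mL ÷ 5.917913 mL/hr = 63.03817 hr

63.0 hours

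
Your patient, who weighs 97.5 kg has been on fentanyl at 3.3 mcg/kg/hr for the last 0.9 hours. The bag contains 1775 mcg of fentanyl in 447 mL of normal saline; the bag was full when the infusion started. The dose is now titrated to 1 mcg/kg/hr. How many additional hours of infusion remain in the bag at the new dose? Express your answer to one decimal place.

Initial rate:
Dose = 3.3 mcg/kg/hr × 97.5 kg = 321.75 mcg/hr
Concentration = 1775 mcg ÷ 447 mL = 3.970917 mcg/mL
Rate = 321.75 mcg/hr ÷ 3.970917 mcg/mL = 81.02662 mL/hr
Volume infused so far = 81.02662 mL/hr × 0.9 hr = 72.92396 mL
Volume remaining = 447 − 72.92396 = 374.076 mL
New rate:
Dose = 1 mcg/kg/hr × 97.5 kg = 97.5 mcg/hr
Rate = 97.5 mcg/hr ÷ 3.970917 mcg/mL = 24.55352 mL/hr
Time remaining = 374.076 mL ÷ 24.55352 mL/hr = 15.23513 hr

15.2 hours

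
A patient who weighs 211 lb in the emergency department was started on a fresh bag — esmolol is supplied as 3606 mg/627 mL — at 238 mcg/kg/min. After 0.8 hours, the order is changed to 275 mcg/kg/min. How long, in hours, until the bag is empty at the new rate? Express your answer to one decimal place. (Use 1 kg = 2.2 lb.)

Initial rate:
Weight = 211 lb ÷ 2.2 lb/kg = 95.90909 kg
Dose = 238 mcg/kg/min × 95.90909 kg = 22826.36 mcg/min
22826.36 mcg/min × 60 min/hr = 1369582 mcg/hr
Concentration = 3606 mg ÷ 627 mL = 5.751196 mg/mL = 5751.196 mcg/mL
Rate = 1369582 mcg/hr ÷ 5751.196 mcg/mL = 238.1386 mL/hr
Volume infused so far = 238.1386 mL/hr × 0.8 hr = 190.5109 mL
Volume remaining = 627 − 190.5109 = 436.4891 mL
New rate:
Dose = 275 mcg/kg/min × 95.90909 kg = 26375 mcg/min
26375 mcg/min × 60 min/hr = 1582500 mcg/hr
Rate = 1582500 mcg/hr ÷ 5751.196 mcg/mL = 275.1601 mL/hr
Time remaining = 436.4891 mL ÷ 275.1601 mL/hr = 1.586309 hr

1.6 hours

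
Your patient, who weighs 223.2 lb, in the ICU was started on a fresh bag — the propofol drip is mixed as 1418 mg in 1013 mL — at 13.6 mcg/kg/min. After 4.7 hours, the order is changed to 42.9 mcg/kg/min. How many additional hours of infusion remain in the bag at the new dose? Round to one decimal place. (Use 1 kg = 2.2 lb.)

Initial rate:
Weight = 223.2 lb ÷ 2.2 lb/kg = 101.4545 kg
Dose = 13.6 mcg/kg/min × 101.4545 kg = 1379.782 mcg/min
1379.782 mcg/min × 60 min/hr = 82786.91 mcg/hr
Concentration = 1418 mg ÷ 1013 mL = 1.399803 mg/mL = 1399.803 mcg/mL
Rate = 82786.91 mcg/hr ÷ 1399.803 mcg/mL = 59.14185 mL/hr
Volume infused so far = 59.14185 mL/hr × 4.7 hr = 277.9667 mL
Volume remaining = 1013 − 277.9667 = 735.0333 mL
New rate:
Dose = 42.9 mcg/kg/min × 101.4545 kg = 4352.4 mcg/min
4352.4 mcg/min × 60 min/hr = 261144 mcg/hr
Rate = 261144 mcg/hr ÷ 1399.803 mcg/mL = 186.5577 mL/hr
Time remaining = 735.0333 mL ÷ 186.5577 mL/hr = 3.939978 hr

3.9 hours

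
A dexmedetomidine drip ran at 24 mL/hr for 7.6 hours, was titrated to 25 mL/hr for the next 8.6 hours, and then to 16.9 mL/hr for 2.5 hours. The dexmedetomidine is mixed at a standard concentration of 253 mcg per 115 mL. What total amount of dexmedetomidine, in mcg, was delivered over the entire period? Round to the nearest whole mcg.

Concentration = 253 mcg ÷ 115 mL = 2.2 mcg/mL
Stage 1: 24 mL/hr × 7.6 hr = 182.4 mL → 182.4 mL × 2.2 mcg/mL = 401.28 mcg
Stage 2: 25 mL/hr × 8.6 hr = 215 mL → 215 mL × 2.2 mcg/mL = 473 mcg
Stage 3: 16.9 mL/hr × 2.5 hr = 42.25 mL → 42.25 mL × 2.2 mcg/mL = 92.95 mcg
Total = 401.28 + 473 + 92.95 = 967.23 mcg

967 mcg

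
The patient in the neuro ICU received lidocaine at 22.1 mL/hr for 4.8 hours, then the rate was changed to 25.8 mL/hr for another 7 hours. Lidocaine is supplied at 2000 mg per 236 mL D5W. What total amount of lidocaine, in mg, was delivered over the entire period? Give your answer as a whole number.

Concentration = 2000 mg ÷ 236 mL = 8.474576 mg/mL
Stage 1: 22.1 mL/hr × 4.8 hr = 106.08 mL → 106.08 mL × 8.474576 mg/mL = 898.9831 mg
Stage 2: 25.8 mL/hr × 7 hr = 180.6 mL → 180.6 mL × 8.474576 mg/mL = 1530.508 mg
Total = 898.9831 + 1530.508 = 2429.492 mg

2429 mg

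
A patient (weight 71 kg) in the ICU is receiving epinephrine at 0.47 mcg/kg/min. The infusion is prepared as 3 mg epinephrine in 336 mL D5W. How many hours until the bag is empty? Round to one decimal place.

1.5 hours

Dose = 0.47 mcg/kg/min × 71 kg = 33.37 mcg/min
33.37 mcg/min × 60 min/hr = 2002.2 mcg/hr
Concentration = 3 mg ÷ 336 mL = 0.008928571 mg/mL = 8.928571 mcg/mL
Rate = 2002.2 mcg/hr ÷ 8.928571 mcg/mL = 224.2464 mL/hr
Duration = 336 mL ÷ 224.2464 mL/hr = 1.498352 hr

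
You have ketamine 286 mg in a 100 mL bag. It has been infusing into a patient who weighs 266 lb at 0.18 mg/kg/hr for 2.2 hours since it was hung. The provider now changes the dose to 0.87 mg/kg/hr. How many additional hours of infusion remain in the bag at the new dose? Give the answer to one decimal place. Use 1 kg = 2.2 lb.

2.3 hours

Initial rate:
Weight = 266 lb ÷ 2.2 lb/kg = 120.9091 kg
Dose = 0.18 mg/kg/hr × 120.9091 kg = 21.76364 mg/hr
Concentration = 286 mg ÷ 100 mL = 2.86 mg/mL
Rate = 21.76364 mg/hr ÷ 2.86 mg/mL = 7.609663 mL/hr
Volume infused so far = 7.609663 mL/hr × 2.2 hr = 16.74126 mL
Volume remaining = 100 − 16.74126 = 83.25874 mL
New rate:
Dose = 0.87 mg/kg/hr × 120.9091 kg = 105.1909 mg/hr
Rate = 105.1909 mg/hr ÷ 2.86 mg/mL = 36.78004 mL/hr
Time remaining = 83.25874 mL ÷ 36.78004 mL/hr = 2.263694 hr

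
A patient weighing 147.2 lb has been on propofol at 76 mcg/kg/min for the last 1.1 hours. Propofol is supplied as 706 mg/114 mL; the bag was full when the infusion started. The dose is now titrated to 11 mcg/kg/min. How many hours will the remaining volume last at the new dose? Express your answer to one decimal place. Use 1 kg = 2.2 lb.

8.4 hours

Initial rate:
Weight = 147.2 lb ÷ 2.2 lb/kg = 66.90909 kg
Dose = 76 mcg/kg/min × 66.90909 kg = 5085.091 mcg/min
5085.091 mcg/min × 60 min/hr = 305105.5 mcg/hr
Concentration = 706 mg ÷ 114 mL = 6.192982 mg/mL = 6192.982 mcg/mL
Rate = 305105.5 mcg/hr ÷ 6192.982 mcg/mL = 49.26632 mL/hr
Volume infused so far = 49.26632 mL/hr × 1.1 hr = 54.19295 mL
Volume remaining = 114 − 54.19295 = 59.80705 mL
New rate:
Dose = 11 mcg/kg/min × 66.90909 kg = 736 mcg/min
736 mcg/min × 60 min/hr = 44160 mcg/hr
Rate = 44160 mcg/hr ÷ 6192.982 mcg/mL = 7.130652 mL/hr
Time remaining = 59.80705 mL ÷ 7.130652 mL/hr = 8.387319 hr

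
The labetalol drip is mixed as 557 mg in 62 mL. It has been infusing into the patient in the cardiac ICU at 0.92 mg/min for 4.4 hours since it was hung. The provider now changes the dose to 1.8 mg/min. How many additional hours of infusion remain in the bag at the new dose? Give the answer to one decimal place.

2.9 hours

Initial rate:
0.92 mg/min × 60 min/hr = 55.2 mg/hr
Concentration = 557 mg ÷ 62 mL = 8.983871 mg/mL
Rate = 55.2 mg/hr ÷ 8.983871 mg/mL = 6.144345 mL/hr
Volume infused so far = 6.144345 mL/hr × 4.4 hr = 27.03512 mL
Volume remaining = 62 − 27.03512 = 34.96488 mL
New rate:
1.8 mg/min × 60 min/hr = 108 mg/hr
Rate = 108 mg/hr ÷ 8.983871 mg/mL = 12.02154 mL/hr
Time remaining = 34.96488 mL ÷ 12.02154 mL/hr = 2.908519 hr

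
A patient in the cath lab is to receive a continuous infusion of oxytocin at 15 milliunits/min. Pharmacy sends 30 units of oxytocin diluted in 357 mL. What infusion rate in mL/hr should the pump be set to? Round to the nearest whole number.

15 milliunits/min × 60 min/hr = 900 milliunits/hr
Concentration = 30 units ÷ 357 mL = 0.08403361 units/mL = 84.03361 milliunits/mL
Rate = 900 milliunits/hr ÷ 84.03361 milliunits/mL = 10.71 mL/hr

11 mL/hr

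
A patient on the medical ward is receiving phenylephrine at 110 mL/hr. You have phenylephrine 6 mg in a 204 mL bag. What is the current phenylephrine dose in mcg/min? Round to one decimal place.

Concentration = 6 mg ÷ 204 mL = 0.02941176 mg/mL = 29.41176 mcg/mL
Drug rate = 110 mL/hr × 29.41176 mcg/mL = 3235.294 mcg/hr
3235.294 mcg/hr ÷ 60 min/hr = 53.92157 mcg/min

53.9 mcg/min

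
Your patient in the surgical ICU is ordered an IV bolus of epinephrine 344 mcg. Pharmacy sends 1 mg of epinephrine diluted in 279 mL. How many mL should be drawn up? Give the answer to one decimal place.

Concentration = 1 mg ÷ 279 mL = 0.003584229 mg/mL = 3.584229 mcg/mL
Volume = 344 mcg ÷ 3.584229 mcg/mL = 95.976 mL

96.0 mL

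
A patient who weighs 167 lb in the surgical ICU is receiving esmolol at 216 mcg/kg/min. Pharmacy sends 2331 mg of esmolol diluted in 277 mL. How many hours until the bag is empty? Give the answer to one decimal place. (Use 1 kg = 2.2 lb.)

Weight = 167 lb ÷ 2.2 lb/kg = 75.90909 kg
Dose = 216 mcg/kg/min × 75.90909 kg = 16396.36 mcg/min
16396.36 mcg/min × 60 min/hr = 983781.8 mcg/hr
Concentration = 2331 mg ÷ 277 mL = 8.415162 mg/mL = 8415.162 mcg/mL
Rate = 983781.8 mcg/hr ÷ 8415.162 mcg/mL = 116.9059 mL/hr
Duration = 277 mL ÷ 116.9059 mL/hr = 2.369428 hr

2.4 hours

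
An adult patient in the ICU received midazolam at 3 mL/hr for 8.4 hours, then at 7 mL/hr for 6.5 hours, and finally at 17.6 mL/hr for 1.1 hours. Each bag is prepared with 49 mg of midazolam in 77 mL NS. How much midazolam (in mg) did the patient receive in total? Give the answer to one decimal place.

57.3 mg

Concentration = 49 mg ÷ 77 mL = 0.6363636 mg/mL
Stage 1: 3 mL/hr × 8.4 hr = 25.2 mL → 25.2 mL × 0.6363636 mg/mL = 16.03636 mg
Stage 2: 7 mL/hr × 6.5 hr = 45.5 mL → 45.5 mL × 0.6363636 mg/mL = 28.95455 mg
Stage 3: 17.6 mL/hr × 1.1 hr = 19.36 mL → 19.36 mL × 0.6363636 mg/mL = 12.32 mg
Total = 16.03636 + 28.95455 + 12.32 = 57.31091 mg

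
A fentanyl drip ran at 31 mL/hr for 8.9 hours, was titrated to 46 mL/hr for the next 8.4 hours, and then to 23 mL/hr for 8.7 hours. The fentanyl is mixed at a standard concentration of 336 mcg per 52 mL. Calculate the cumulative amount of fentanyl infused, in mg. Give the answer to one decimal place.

5.6 mg

Concentration = 336 mcg ÷ 52 mL = 6.461538 mcg/mL
Stage 1: 31 mL/hr × 8.9 hr = 275.9 mL → 275.9 mL × 6.461538 mcg/mL = 1782.738 mcg
Stage 2: 46 mL/hr × 8.4 hr = 386.4 mL → 386.4 mL × 6.461538 mcg/mL = 2496.738 mcg
Stage 3: 23 mL/hr × 8.7 hr = 200.1 mL → 200.1 mL × 6.461538 mcg/mL = 1292.954 mcg
Total = 1782.738 + 2496.738 + 1292.954 = 5572.431 mcg = 5.572431 mg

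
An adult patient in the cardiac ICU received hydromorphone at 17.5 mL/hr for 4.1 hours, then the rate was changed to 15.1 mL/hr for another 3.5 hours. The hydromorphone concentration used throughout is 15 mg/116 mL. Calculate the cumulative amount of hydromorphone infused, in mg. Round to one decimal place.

16.1 mg

Concentration = 15 mg ÷ 116 mL = 0.1293103 mg/mL
Stage 1: 17.5 mL/hr × 4.1 hr = 71.75 mL → 71.75 mL × 0.1293103 mg/mL = 9.278017 mg
Stage 2: 15.1 mL/hr × 3.5 hr = 52.85 mL → 52.85 mL × 0.1293103 mg/mL = 6.834052 mg
Total = 9.278017 + 6.834052 = 16.11207 mg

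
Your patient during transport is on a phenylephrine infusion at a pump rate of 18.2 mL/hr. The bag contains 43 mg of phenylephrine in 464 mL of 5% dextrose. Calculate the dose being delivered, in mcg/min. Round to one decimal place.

Concentration = 43 mg ÷ 464 mL = 0.09267241 mg/mL = 92.67241 mcg/mL
Drug rate = 18.2 mL/hr × 92.67241 mcg/mL = 1686.638 mcg/hr
1686.638 mcg/hr ÷ 60 min/hr = 28.11063 mcg/min

28.1 mcg/min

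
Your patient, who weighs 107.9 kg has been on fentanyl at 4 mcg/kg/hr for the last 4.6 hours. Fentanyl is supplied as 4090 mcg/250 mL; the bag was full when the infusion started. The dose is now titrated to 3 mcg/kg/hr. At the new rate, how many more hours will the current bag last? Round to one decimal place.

6.5 hours

Initial rate:
Dose = 4 mcg/kg/hr × 107.9 kg = 431.6 mcg/hr
Concentration = 4090 mcg ÷ 250 mL = 16.36 mcg/mL
Rate = 431.6 mcg/hr ÷ 16.36 mcg/mL = 26.38142 mL/hr
Volume infused so far = 26.38142 mL/hr × 4.6 hr = 121.3545 mL
Volume remaining = 250 − 121.3545 = 128.6455 mL
New rate:
Dose = 3 mcg/kg/hr × 107.9 kg = 323.7 mcg/hr
Rate = 323.7 mcg/hr ÷ 16.36 mcg/mL = 19.78606 mL/hr
Time remaining = 128.6455 mL ÷ 19.78606 mL/hr = 6.501823 hr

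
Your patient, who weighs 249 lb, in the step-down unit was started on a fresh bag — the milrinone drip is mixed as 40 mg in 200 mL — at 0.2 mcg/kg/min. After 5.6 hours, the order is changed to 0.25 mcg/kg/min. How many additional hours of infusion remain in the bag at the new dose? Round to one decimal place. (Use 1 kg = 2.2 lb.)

19.1 hours

Initial rate:
Weight = 249 lb ÷ 2.2 lb/kg = 113.1818 kg
Dose = 0.2 mcg/kg/min × 113.1818 kg = 22.63636 mcg/min
22.63636 mcg/min × 60 min/hr = 1358.182 mcg/hr
Concentration = 40 mg ÷ 200 mL = 0.2 mg/mL = 200 mcg/mL
Rate = 1358.182 mcg/hr ÷ 200 mcg/mL = 6.790909 mL/hr
Volume infused so far = 6.790909 mL/hr × 5.6 hr = 38.02909 mL
Volume remaining = 200 − 38.02909 = 161.9709 mL
New rate:
Dose = 0.25 mcg/kg/min × 113.1818 kg = 28.29545 mcg/min
28.29545 mcg/min × 60 min/hr = 1697.727 mcg/hr
Rate = 1697.727 mcg/hr ÷ 200 mcg/mL = 8.488636 mL/hr
Time remaining = 161.9709 mL ÷ 8.488636 mL/hr = 19.08091 hr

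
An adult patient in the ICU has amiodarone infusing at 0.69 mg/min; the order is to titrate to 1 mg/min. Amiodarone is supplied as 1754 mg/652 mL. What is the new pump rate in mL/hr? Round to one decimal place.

22.3 mL/hr

1 mg/min × 60 min/hr = 60 mg/hr
Concentration = 1754 mg ÷ 652 mL = 2.690184 mg/mL
Rate = 60 mg/hr ÷ 2.690184 mg/mL = 22.30331 mL/hr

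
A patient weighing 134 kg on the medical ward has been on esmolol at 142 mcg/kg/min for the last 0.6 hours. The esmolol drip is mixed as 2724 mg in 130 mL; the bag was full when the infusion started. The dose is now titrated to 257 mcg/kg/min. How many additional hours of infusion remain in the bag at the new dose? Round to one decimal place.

Initial rate:
Dose = 142 mcg/kg/min × 134 kg = 19028 mcg/min
19028 mcg/min × 60 min/hr = 1141680 mcg/hr
Concentration = 2724 mg ÷ 130 mL = 20.95385 mg/mL = 20953.85 mcg/mL
Rate = 1141680 mcg/hr ÷ 20953.85 mcg/mL = 54.48546 mL/hr
Volume infused so far = 54.48546 mL/hr × 0.6 hr = 32.69128 mL
Volume remaining = 130 − 32.69128 = 97.30872 mL
New rate:
Dose = 257 mcg/kg/min × 134 kg = 34438 mcg/min
34438 mcg/min × 60 min/hr = 2066280 mcg/hr
Rate = 2066280 mcg/hr ÷ 20953.85 mcg/mL = 98.61101 mL/hr
Time remaining = 97.30872 mL ÷ 98.61101 mL/hr = 0.9867937 hr

1.0 hours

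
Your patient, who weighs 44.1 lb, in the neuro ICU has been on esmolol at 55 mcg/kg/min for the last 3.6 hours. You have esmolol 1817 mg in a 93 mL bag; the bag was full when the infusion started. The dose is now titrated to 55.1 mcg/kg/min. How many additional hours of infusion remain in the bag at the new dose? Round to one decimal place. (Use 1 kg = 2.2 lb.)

Initial rate:
Weight = 44.1 lb ÷ 2.2 lb/kg = 20.04545 kg
Dose = 55 mcg/kg/min × 20.04545 kg = 1102.5 mcg/min
1102.5 mcg/min × 60 min/hr = 66150 mcg/hr
Concentration = 1817 mg ÷ 93 mL = 19.53763 mg/mL = 19537.63 mcg/mL
Rate = 66150 mcg/hr ÷ 19537.63 mcg/mL = 3.385773 mL/hr
Volume infused so far = 3.385773 mL/hr × 3.6 hr = 12.18878 mL
Volume remaining = 93 − 12.18878 = 80.81122 mL
New rate:
Dose = 55.1 mcg/kg/min × 20.04545 kg = 1104.505 mcg/min
1104.505 mcg/min × 60 min/hr = 66270.27 mcg/hr
Rate = 66270.27 mcg/hr ÷ 19537.63 mcg/mL = 3.391929 mL/hr
Time remaining = 80.81122 mL ÷ 3.391929 mL/hr = 23.82456 hr

23.8 hours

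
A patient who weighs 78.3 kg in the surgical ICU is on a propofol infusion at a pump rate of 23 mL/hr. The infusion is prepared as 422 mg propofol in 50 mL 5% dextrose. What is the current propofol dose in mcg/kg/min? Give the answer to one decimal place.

41.3 mcg/kg/min

Concentration = 422 mg ÷ 50 mL = 8.44 mg/mL = 8440 mcg/mL
Drug rate = 23 mL/hr × 8440 mcg/mL = 194120 mcg/hr
194120 mcg/hr ÷ 60 min/hr = 3235.333 mcg/min
3235.333 mcg/min ÷ 78.3 kg = 41.31971 mcg/kg/min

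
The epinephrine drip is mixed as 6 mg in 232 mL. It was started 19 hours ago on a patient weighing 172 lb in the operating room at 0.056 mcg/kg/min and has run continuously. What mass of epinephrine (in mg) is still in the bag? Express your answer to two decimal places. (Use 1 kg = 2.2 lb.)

Weight = 172 lb ÷ 2.2 lb/kg = 78.18182 kg
Dose = 0.056 mcg/kg/min × 78.18182 kg = 4.378182 mcg/min
4.378182 mcg/min × 60 min/hr = 262.6909 mcg/hr
Concentration = 6 mg ÷ 232 mL = 0.02586207 mg/mL = 25.86207 mcg/mL
Rate = 262.6909 mcg/hr ÷ 25.86207 mcg/mL = 10.15738 mL/hr
Volume infused = 10.15738 mL/hr × 19 hr = 192.9903 mL
Volume remaining = 232 − 192.9903 = 39.00975 mL
Drug remaining = 39.00975 mL × 25.86207 mcg/mL = 1008.873 mcg = 1.008873 mg

1.01 mg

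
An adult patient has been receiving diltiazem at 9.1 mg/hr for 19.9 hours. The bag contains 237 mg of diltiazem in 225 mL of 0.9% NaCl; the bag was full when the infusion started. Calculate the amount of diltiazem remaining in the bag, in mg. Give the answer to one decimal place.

55.9 mg

Concentration = 237 mg ÷ 225 mL = 1.053333 mg/mL
Rate = 9.1 mg/hr ÷ 1.053333 mg/mL = 8.639241 mL/hr
Volume infused = 8.639241 mL/hr × 19.9 hr = 171.9209 mL
Volume remaining = 225 − 171.9209 = 53.07911 mL
Drug remaining = 53.07911 mL × 1.053333 mg/mL = 55.91 mg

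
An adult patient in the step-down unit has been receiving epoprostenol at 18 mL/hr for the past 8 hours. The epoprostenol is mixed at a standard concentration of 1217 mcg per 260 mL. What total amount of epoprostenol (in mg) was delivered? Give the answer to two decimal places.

Concentration = 1217 mcg ÷ 260 mL = 4.680769 mcg/mL = 4680.769 ng/mL
Drug rate = 18 mL/hr × 4680.769 ng/mL = 84253.85 ng/hr
Total = 84253.85 ng/hr × 8 hr = 674030.8 ng = 0.6740308 mg

0.67 mg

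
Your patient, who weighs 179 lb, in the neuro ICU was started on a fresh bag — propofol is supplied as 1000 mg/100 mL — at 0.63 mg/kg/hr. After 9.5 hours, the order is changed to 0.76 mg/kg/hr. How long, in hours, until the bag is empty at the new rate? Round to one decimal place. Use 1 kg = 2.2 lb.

Initial rate:
Weight = 179 lb ÷ 2.2 lb/kg = 81.36364 kg
Dose = 0.63 mg/kg/hr × 81.36364 kg = 51.25909 mg/hr
Concentration = 1000 mg ÷ 100 mL = 10 mg/mL
Rate = 51.25909 mg/hr ÷ 10 mg/mL = 5.125909 mL/hr
Volume infused so far = 5.125909 mL/hr × 9.5 hr = 48.69614 mL
Volume remaining = 100 − 48.69614 = 51.30386 mL
New rate:
Dose = 0.76 mg/kg/hr × 81.36364 kg = 61.83636 mg/hr
Rate = 61.83636 mg/hr ÷ 10 mg/mL = 6.183636 mL/hr
Time remaining = 51.30386 mL ÷ 6.183636 mL/hr = 8.296714 hr

8.3 hours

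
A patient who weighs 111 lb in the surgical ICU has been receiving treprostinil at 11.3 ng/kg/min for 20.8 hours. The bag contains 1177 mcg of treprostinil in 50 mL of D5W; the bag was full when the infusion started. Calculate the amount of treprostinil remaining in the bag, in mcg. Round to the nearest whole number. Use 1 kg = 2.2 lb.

465 mcg

Weight = 111 lb ÷ 2.2 lb/kg = 50.45455 kg
Dose = 11.3 ng/kg/min × 50.45455 kg = 570.1364 ng/min
570.1364 ng/min × 60 min/hr = 34208.18 ng/hr
Concentration = 1177 mcg ÷ 50 mL = 23.54 mcg/mL = 23540 ng/mL
Rate = 34208.18 ng/hr ÷ 23540 ng/mL = 1.453194 mL/hr
Volume infused = 1.453194 mL/hr × 20.8 hr = 30.22643 mL
Volume remaining = 50 − 30.22643 = 19.77357 mL
Drug remaining = 19.77357 mL × 23540 ng/mL = 465469.8 ng = 465.4698 mcg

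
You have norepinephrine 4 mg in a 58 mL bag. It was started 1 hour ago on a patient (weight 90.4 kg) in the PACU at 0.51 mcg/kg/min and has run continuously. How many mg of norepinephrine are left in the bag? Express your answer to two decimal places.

1.23 mg

Dose = 0.51 mcg/kg/min × 90.4 kg = 46.104 mcg/min
46.104 mcg/min × 60 min/hr = 2766.24 mcg/hr
Concentration = 4 mg ÷ 58 mL = 0.06896552 mg/mL = 68.96552 mcg/mL
Rate = 2766.24 mcg/hr ÷ 68.96552 mcg/mL = 40.11048 mL/hr
Volume infused = 40.11048 mL/hr × 1 hr = 40.11048 mL
Volume remaining = 58 − 40.11048 = 17.88952 mL
Drug remaining = 17.88952 mL × 68.96552 mcg/mL = 1233.76 mcg = 1.23376 mg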